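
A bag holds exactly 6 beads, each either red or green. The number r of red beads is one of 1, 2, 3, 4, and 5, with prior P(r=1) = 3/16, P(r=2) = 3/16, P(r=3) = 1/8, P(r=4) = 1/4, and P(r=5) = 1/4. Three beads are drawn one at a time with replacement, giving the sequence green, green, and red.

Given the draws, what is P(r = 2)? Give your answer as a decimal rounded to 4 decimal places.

For each hypothesis, P(data | H) works out to: P(data | r = 1) = (5/6)(5/6)(1/6) = 0.11574; P(data | r = 2) = (4/6)(4/6)(2/6) = 0.14815; P(data | r = 3) = (3/6)(3/6)(3/6) = 0.125; P(data | r = 4) = (2/6)(2/6)(4/6) = 0.074074; P(data | r = 5) = (1/6)(1/6)(5/6) = 0.023148.
Weighting by the prior gives 3/16 · 0.11574 = 0.021701, 3/16 · 0.14815 = 0.027778, 1/8 · 0.125 = 0.015625, 1/4 · 0.074074 = 0.018519, 1/4 · 0.023148 = 0.005787; with total 0.08941.
Hence P(r = 2 | data) = (0.027778) / (0.08941) = 0.31068.

0.3107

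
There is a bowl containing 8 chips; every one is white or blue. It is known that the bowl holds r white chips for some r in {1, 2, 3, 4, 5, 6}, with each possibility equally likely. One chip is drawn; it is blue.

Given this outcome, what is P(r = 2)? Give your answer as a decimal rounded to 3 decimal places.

0.222

The likelihood of this draw under each hypothesis: P(data | r = 1) = (7/8) = 7/8; P(data | r = 2) = (6/8) = 3/4; P(data | r = 3) = (5/8) = 5/8; P(data | r = 4) = (4/8) = 1/2; P(data | r = 5) = (3/8) = 3/8; P(data | r = 6) = (2/8) = 1/4.
Weighting by the prior gives 1/6 · 7/8 = 7/48, 1/6 · 3/4 = 1/8, 1/6 · 5/8 = 5/48, 1/6 · 1/2 = 1/12, 1/6 · 3/8 = 1/16, 1/6 · 1/4 = 1/24; these sum to 9/16.
So P(r = 2 | data) = (1/8) / (9/16) = 2/9.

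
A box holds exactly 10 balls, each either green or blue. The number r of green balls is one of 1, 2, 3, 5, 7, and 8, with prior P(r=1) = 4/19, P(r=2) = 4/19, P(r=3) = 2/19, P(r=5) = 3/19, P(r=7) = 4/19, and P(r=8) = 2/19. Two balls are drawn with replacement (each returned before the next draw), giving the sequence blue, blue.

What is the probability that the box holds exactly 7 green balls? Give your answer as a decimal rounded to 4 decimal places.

Under each hypothesis, the probability of the observed sequence is: P(data | r = 1) = (9/10)(9/10) = 0.81; P(data | r = 2) = (8/10)(8/10) = 0.64; P(data | r = 3) = (7/10)(7/10) = 0.49; P(data | r = 5) = (5/10)(5/10) = 0.25; P(data | r = 7) = (3/10)(3/10) = 0.09; P(data | r = 8) = (2/10)(2/10) = 0.04.
Multiplying each by its prior: 4/19 · 0.81 = 0.17053, 4/19 · 0.64 = 0.13474, 2/19 · 0.49 = 0.051579, 3/19 · 0.25 = 0.039474, 4/19 · 0.09 = 0.018947, 2/19 · 0.04 = 0.0042105; with total 0.41947.
By Bayes' rule, P(r = 7 | data) = (0.018947) / (0.41947) = 0.045169.

0.0452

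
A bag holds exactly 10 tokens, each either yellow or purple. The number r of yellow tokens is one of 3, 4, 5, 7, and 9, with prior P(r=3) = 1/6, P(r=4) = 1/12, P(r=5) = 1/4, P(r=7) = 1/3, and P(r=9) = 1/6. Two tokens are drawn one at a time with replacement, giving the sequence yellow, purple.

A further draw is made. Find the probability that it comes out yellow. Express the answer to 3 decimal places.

Compute the likelihood of the observed sequence for each case: P(data | r = 3) = (3/10)(7/10) = 21/100; P(data | r = 4) = (4/10)(6/10) = 6/25; P(data | r = 5) = (5/10)(5/10) = 1/4; P(data | r = 7) = (7/10)(3/10) = 21/100; P(data | r = 9) = (9/10)(1/10) = 9/100.
The prior-weighted likelihoods are 1/6 · 21/100 = 7/200, 1/12 · 6/25 = 1/50, 1/4 · 1/4 = 1/16, 1/3 · 21/100 = 7/100, 1/6 · 9/100 = 3/200; with total 81/400.
The posterior is then P(r = 3 | data) = 14/81, P(r = 4 | data) = 8/81, P(r = 5 | data) = 25/81, P(r = 7 | data) = 28/81, P(r = 9 | data) = 2/27.
Averaging over the posterior, P(yellow next | data) = (3/10)(14/81) + (2/5)(8/81) + (1/2)(25/81) + (7/10)(28/81) + (9/10)(2/27) = 449/810.

0.554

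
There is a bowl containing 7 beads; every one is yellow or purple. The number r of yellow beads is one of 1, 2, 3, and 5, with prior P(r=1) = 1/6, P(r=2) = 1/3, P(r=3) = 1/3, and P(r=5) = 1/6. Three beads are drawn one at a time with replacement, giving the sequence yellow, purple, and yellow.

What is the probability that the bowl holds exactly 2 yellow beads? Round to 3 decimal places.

0.238

For each hypothesis, P(data | H) works out to: P(data | r = 1) = (1/7)(6/7)(1/7) = 0.017493; P(data | r = 2) = (2/7)(5/7)(2/7) = 0.058309; P(data | r = 3) = (3/7)(4/7)(3/7) = 0.10496; P(data | r = 5) = (5/7)(2/7)(5/7) = 0.14577.
Multiplying each by its prior: 1/6 · 0.017493 = 0.0029155, 1/3 · 0.058309 = 0.019436, 1/3 · 0.10496 = 0.034985, 1/6 · 0.14577 = 0.024295; summing to 0.081633.
Hence P(r = 2 | data) = (0.019436) / (0.081633) = 0.2381.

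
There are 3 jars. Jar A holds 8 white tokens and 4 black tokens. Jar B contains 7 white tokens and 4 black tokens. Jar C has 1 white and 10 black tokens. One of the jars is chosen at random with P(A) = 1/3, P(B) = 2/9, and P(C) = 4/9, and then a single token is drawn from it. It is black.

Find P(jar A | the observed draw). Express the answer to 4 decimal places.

Compute the likelihood of this draw for each case: P(data | jar A) = (4/12) = 1/3; P(data | jar B) = (4/11) = 4/11; P(data | jar C) = (10/11) = 10/11.
Weighting by the prior gives 1/3 · 1/3 = 1/9, 2/9 · 4/11 = 8/99, 4/9 · 10/11 = 40/99; summing to 59/99.
By Bayes' rule, P(jar A | data) = (1/9) / (59/99) = 11/59.

0.1864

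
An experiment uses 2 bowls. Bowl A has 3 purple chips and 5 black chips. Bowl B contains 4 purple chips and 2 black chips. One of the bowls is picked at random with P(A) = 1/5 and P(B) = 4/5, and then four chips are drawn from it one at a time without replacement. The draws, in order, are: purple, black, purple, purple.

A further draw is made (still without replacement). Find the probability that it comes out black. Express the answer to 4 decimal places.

0.5162

Compute the likelihood of the observed sequence for each case: P(data | bowl A) = (3/8)(5/7)(2/6)(1/5) = 0.017857; P(data | bowl B) = (4/6)(2/5)(3/4)(2/3) = 0.13333.
Weighting by the prior gives 1/5 · 0.017857 = 0.0035714, 4/5 · 0.13333 = 0.10667; summing to 0.11024.
Normalising, the posterior is P(bowl A | data) = 0.032397, P(bowl B | data) = 0.9676.
The predictive probability is P(black next | data) = (1)(0.032397) + (1/2)(0.9676) = 0.5162.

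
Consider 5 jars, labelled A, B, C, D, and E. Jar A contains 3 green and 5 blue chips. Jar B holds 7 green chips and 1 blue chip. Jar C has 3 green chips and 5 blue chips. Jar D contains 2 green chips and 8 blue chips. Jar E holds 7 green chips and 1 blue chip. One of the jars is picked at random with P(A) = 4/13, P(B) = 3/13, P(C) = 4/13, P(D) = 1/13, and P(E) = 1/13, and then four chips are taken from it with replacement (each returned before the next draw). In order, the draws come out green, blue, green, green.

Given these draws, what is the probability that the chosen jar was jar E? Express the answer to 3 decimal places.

0.138

For each hypothesis, P(data | H) works out to: P(data | jar A) = (3/8)(5/8)(3/8)(3/8) = 0.032959; P(data | jar B) = (7/8)(1/8)(7/8)(7/8) = 0.08374; P(data | jar C) = (3/8)(5/8)(3/8)(3/8) = 0.032959; P(data | jar D) = (2/10)(8/10)(2/10)(2/10) = 0.0064; P(data | jar E) = (7/8)(1/8)(7/8)(7/8) = 0.08374.
Multiplying each by its prior: 4/13 · 0.032959 = 0.010141, 3/13 · 0.08374 = 0.019325, 4/13 · 0.032959 = 0.010141, 1/13 · 0.0064 = 0.00049231, 1/13 · 0.08374 = 0.0064416; with total 0.046541.
Hence P(jar E | data) = (0.0064416) / (0.046541) = 0.13841.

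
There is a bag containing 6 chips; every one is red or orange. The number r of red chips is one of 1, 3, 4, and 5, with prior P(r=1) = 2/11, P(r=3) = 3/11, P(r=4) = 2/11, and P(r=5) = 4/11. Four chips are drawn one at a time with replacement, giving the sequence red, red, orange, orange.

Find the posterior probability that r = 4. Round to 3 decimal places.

Under each hypothesis, the probability of the observed sequence is: P(data | r = 1) = (1/6)(1/6)(5/6)(5/6) = 0.01929; P(data | r = 3) = (3/6)(3/6)(3/6)(3/6) = 0.0625; P(data | r = 4) = (4/6)(4/6)(2/6)(2/6) = 0.049383; P(data | r = 5) = (5/6)(5/6)(1/6)(1/6) = 0.01929.
The prior-weighted likelihoods are 2/11 · 0.01929 = 0.0035073, 3/11 · 0.0625 = 0.017045, 2/11 · 0.049383 = 0.0089787, 4/11 · 0.01929 = 0.0070146; with total 0.036546.
Therefore the posterior P(r = 4 | data) = (0.0089787) / (0.036546) = 0.24568.

0.246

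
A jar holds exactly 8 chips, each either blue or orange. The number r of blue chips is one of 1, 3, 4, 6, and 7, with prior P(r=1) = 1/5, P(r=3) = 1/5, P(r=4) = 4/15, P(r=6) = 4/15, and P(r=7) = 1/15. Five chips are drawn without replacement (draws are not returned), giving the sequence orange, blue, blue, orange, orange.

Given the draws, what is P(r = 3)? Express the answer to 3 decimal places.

Under each hypothesis, the probability of the observed sequence is: P(data | r = 1) = (7/8)(1/7)(0/6) = 0; P(data | r = 3) = (5/8)(3/7)(2/6)(4/5)(3/4) = 0.053571; P(data | r = 4) = (4/8)(4/7)(3/6)(3/5)(2/4) = 0.042857; P(data | r = 6) = (2/8)(6/7)(5/6)(1/5)(0/4) = 0; P(data | r = 7) = (1/8)(7/7)(6/6)(0/5) = 0.
The prior-weighted likelihoods are 1/5 · 0 = 0, 1/5 · 0.053571 = 0.010714, 4/15 · 0.042857 = 0.011429, 4/15 · 0 = 0, 1/15 · 0 = 0; summing to 0.022143.
So P(r = 3 | data) = (0.010714) / (0.022143) = 0.48387.

0.484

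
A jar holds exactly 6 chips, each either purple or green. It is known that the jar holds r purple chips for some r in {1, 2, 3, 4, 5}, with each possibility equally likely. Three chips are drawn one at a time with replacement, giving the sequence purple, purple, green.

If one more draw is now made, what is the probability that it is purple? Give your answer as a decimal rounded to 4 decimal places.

Compute the likelihood of the observed sequence for each case: P(data | r = 1) = (1/6)(1/6)(5/6) = 5/216; P(data | r = 2) = (2/6)(2/6)(4/6) = 2/27; P(data | r = 3) = (3/6)(3/6)(3/6) = 1/8; P(data | r = 4) = (4/6)(4/6)(2/6) = 4/27; P(data | r = 5) = (5/6)(5/6)(1/6) = 25/216.
Weighting by the prior gives 1/5 · 5/216 = 1/216, 1/5 · 2/27 = 2/135, 1/5 · 1/8 = 1/40, 1/5 · 4/27 = 4/135, 1/5 · 25/216 = 5/216; with total 7/72.
Normalising, the posterior is P(r = 1 | data) = 1/21, P(r = 2 | data) = 16/105, P(r = 3 | data) = 9/35, P(r = 4 | data) = 32/105, P(r = 5 | data) = 5/21.
Averaging over the posterior, P(purple next | data) = (1/6)(1/21) + (1/3)(16/105) + (1/2)(9/35) + (2/3)(32/105) + (5/6)(5/21) = 53/90.

0.5889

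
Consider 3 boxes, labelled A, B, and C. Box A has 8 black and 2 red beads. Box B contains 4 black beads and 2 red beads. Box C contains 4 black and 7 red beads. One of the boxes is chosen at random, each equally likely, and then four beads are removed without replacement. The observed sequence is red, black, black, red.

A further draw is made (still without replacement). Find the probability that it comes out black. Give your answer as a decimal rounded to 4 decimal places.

0.7020

The likelihood of the observed sequence under each hypothesis: P(data | box A) = (2/10)(8/9)(7/8)(1/7) = 0.022222; P(data | box B) = (2/6)(4/5)(3/4)(1/3) = 0.066667; P(data | box C) = (7/11)(4/10)(3/9)(6/8) = 0.063636.
The prior-weighted likelihoods are 1/3 · 0.022222 = 0.0074074, 1/3 · 0.066667 = 0.022222, 1/3 · 0.063636 = 0.021212; these sum to 0.050842.
Normalising, the posterior is P(box A | data) = 0.1457, P(box B | data) = 0.43709, P(box C | data) = 0.41722.
The predictive probability is P(black next | data) = (1)(0.1457) + (1)(0.43709) + (2/7)(0.41722) = 0.70199.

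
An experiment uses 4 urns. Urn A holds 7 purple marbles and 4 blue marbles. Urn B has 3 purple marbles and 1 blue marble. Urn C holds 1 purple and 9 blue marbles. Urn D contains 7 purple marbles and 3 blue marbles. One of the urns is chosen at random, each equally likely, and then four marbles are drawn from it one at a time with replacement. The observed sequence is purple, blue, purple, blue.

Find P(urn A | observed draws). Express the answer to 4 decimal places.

0.3800

The likelihood of the observed sequence under each hypothesis: P(data | urn A) = (7/11)(4/11)(7/11)(4/11) = 0.053548; P(data | urn B) = (3/4)(1/4)(3/4)(1/4) = 0.035156; P(data | urn C) = (1/10)(9/10)(1/10)(9/10) = 0.0081; P(data | urn D) = (7/10)(3/10)(7/10)(3/10) = 0.0441.
Weighting by the prior gives 1/4 · 0.053548 = 0.013387, 1/4 · 0.035156 = 0.0087891, 1/4 · 0.0081 = 0.002025, 1/4 · 0.0441 = 0.011025; these sum to 0.035226.
Hence P(urn A | data) = (0.013387) / (0.035226) = 0.38003.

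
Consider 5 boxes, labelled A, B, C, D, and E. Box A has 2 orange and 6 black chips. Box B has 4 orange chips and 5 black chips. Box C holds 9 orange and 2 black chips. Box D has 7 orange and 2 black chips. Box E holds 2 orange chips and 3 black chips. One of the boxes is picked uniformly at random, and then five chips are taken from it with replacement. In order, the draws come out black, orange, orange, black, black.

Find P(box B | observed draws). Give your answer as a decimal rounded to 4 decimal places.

0.3212

For each hypothesis, P(data | H) works out to: P(data | box A) = (6/8)(2/8)(2/8)(6/8)(6/8) = 0.026367; P(data | box B) = (5/9)(4/9)(4/9)(5/9)(5/9) = 0.03387; P(data | box C) = (2/11)(9/11)(9/11)(2/11)(2/11) = 0.0040236; P(data | box D) = (2/9)(7/9)(7/9)(2/9)(2/9) = 0.0066386; P(data | box E) = (3/5)(2/5)(2/5)(3/5)(3/5) = 0.03456.
Multiplying each by its prior: 1/5 · 0.026367 = 0.0052734, 1/5 · 0.03387 = 0.006774, 1/5 · 0.0040236 = 0.00080471, 1/5 · 0.0066386 = 0.0013277, 1/5 · 0.03456 = 0.006912; summing to 0.021092.
So P(box B | data) = (0.006774) / (0.021092) = 0.32117.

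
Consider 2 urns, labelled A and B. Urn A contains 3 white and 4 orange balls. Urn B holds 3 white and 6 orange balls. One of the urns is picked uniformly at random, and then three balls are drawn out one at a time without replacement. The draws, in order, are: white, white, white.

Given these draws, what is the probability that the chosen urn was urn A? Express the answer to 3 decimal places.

0.706

Under each hypothesis, the probability of the observed sequence is: P(data | urn A) = (3/7)(2/6)(1/5) = 1/35; P(data | urn B) = (3/9)(2/8)(1/7) = 1/84.
Weighting by the prior gives 1/2 · 1/35 = 1/70, 1/2 · 1/84 = 1/168; summing to 17/840.
So P(urn A | data) = (1/70) / (17/840) = 12/17.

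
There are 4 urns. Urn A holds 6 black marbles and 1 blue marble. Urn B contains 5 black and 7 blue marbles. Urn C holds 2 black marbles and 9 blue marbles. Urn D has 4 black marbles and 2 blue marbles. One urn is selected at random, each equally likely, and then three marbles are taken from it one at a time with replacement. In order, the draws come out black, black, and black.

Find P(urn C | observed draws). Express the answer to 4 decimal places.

Under each hypothesis, the probability of the observed sequence is: P(data | urn A) = (6/7)(6/7)(6/7) = 0.62974; P(data | urn B) = (5/12)(5/12)(5/12) = 0.072338; P(data | urn C) = (2/11)(2/11)(2/11) = 0.0060105; P(data | urn D) = (4/6)(4/6)(4/6) = 0.2963.
Weighting by the prior gives 1/4 · 0.62974 = 0.15743, 1/4 · 0.072338 = 0.018084, 1/4 · 0.0060105 = 0.0015026, 1/4 · 0.2963 = 0.074074; summing to 0.2511.
By Bayes' rule, P(urn C | data) = (0.0015026) / (0.2511) = 0.0059843.

0.0060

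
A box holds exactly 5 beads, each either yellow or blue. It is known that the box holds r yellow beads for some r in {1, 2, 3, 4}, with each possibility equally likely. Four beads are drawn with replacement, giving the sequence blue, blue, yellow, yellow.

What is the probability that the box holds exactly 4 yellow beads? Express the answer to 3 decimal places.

0.154

For each hypothesis, P(data | H) works out to: P(data | r = 1) = (4/5)(4/5)(1/5)(1/5) = 16/625; P(data | r = 2) = (3/5)(3/5)(2/5)(2/5) = 36/625; P(data | r = 3) = (2/5)(2/5)(3/5)(3/5) = 36/625; P(data | r = 4) = (1/5)(1/5)(4/5)(4/5) = 16/625.
The prior-weighted likelihoods are 1/4 · 16/625 = 4/625, 1/4 · 36/625 = 9/625, 1/4 · 36/625 = 9/625, 1/4 · 16/625 = 4/625; these sum to 26/625.
Therefore the posterior P(r = 4 | data) = (4/625) / (26/625) = 2/13.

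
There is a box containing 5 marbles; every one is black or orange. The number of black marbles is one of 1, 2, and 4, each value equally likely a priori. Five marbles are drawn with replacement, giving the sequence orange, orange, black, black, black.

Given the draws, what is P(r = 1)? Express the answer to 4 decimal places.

0.1053

For each hypothesis, P(data | H) works out to: P(data | r = 1) = (4/5)(4/5)(1/5)(1/5)(1/5) = 0.00512; P(data | r = 2) = (3/5)(3/5)(2/5)(2/5)(2/5) = 0.02304; P(data | r = 4) = (1/5)(1/5)(4/5)(4/5)(4/5) = 0.02048.
The prior-weighted likelihoods are 1/3 · 0.00512 = 0.0017067, 1/3 · 0.02304 = 0.00768, 1/3 · 0.02048 = 0.0068267; these sum to 0.016213.
Therefore the posterior P(r = 1 | data) = (0.0017067) / (0.016213) = 0.10526.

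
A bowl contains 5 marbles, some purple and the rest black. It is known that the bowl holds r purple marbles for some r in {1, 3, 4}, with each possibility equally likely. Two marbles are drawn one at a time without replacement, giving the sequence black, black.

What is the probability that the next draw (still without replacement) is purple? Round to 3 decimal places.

0.429

The likelihood of the observed sequence under each hypothesis: P(data | r = 1) = (4/5)(3/4) = 3/5; P(data | r = 3) = (2/5)(1/4) = 1/10; P(data | r = 4) = (1/5)(0/4) = 0.
Multiplying each by its prior: 1/3 · 3/5 = 1/5, 1/3 · 1/10 = 1/30, 1/3 · 0 = 0; with total 7/30.
Normalising, the posterior is P(r = 1 | data) = 6/7, P(r = 3 | data) = 1/7, P(r = 4 | data) = 0.
Averaging over the posterior, P(purple next | data) = (1/3)(6/7) + (1)(1/7) = 3/7.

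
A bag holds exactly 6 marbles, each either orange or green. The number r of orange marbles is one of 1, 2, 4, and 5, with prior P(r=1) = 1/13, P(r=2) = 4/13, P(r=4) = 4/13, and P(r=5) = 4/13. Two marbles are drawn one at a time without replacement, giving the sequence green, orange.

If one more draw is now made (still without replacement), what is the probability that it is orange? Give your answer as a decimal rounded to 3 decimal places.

0.584

For each hypothesis, P(data | H) works out to: P(data | r = 1) = (5/6)(1/5) = 1/6; P(data | r = 2) = (4/6)(2/5) = 4/15; P(data | r = 4) = (2/6)(4/5) = 4/15; P(data | r = 5) = (1/6)(5/5) = 1/6.
The prior-weighted likelihoods are 1/13 · 1/6 = 1/78, 4/13 · 4/15 = 16/195, 4/13 · 4/15 = 16/195, 4/13 · 1/6 = 2/39; with total 89/390.
The posterior is then P(r = 1 | data) = 5/89, P(r = 2 | data) = 32/89, P(r = 4 | data) = 32/89, P(r = 5 | data) = 20/89.
So P(orange next | data) = Σ P(orange next | H) P(H | data) = (0)(5/89) + (1/4)(32/89) + (3/4)(32/89) + (1)(20/89) = 52/89.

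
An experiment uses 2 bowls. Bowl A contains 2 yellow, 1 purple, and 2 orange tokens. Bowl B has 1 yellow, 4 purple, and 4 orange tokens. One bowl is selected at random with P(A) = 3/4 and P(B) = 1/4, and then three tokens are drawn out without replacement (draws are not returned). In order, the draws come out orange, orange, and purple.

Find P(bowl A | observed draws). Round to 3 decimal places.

0.512

For each hypothesis, P(data | H) works out to: P(data | bowl A) = (2/5)(1/4)(1/3) = 1/30; P(data | bowl B) = (4/9)(3/8)(4/7) = 2/21.
Multiplying each by its prior: 3/4 · 1/30 = 1/40, 1/4 · 2/21 = 1/42; these sum to 41/840.
Hence P(bowl A | data) = (1/40) / (41/840) = 21/41.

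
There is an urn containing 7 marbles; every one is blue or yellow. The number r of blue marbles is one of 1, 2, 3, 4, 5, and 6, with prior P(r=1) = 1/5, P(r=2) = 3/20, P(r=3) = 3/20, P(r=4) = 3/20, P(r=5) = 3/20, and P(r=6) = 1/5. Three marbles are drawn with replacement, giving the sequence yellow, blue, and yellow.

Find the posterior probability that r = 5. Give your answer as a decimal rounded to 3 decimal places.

For each hypothesis, P(data | H) works out to: P(data | r = 1) = (6/7)(1/7)(6/7) = 0.10496; P(data | r = 2) = (5/7)(2/7)(5/7) = 0.14577; P(data | r = 3) = (4/7)(3/7)(4/7) = 0.13994; P(data | r = 4) = (3/7)(4/7)(3/7) = 0.10496; P(data | r = 5) = (2/7)(5/7)(2/7) = 0.058309; P(data | r = 6) = (1/7)(6/7)(1/7) = 0.017493.
Multiplying each by its prior: 1/5 · 0.10496 = 0.020991, 3/20 · 0.14577 = 0.021866, 3/20 · 0.13994 = 0.020991, 3/20 · 0.10496 = 0.015743, 3/20 · 0.058309 = 0.0087464, 1/5 · 0.017493 = 0.0034985; these sum to 0.091837.
By Bayes' rule, P(r = 5 | data) = (0.0087464) / (0.091837) = 0.095238.

0.095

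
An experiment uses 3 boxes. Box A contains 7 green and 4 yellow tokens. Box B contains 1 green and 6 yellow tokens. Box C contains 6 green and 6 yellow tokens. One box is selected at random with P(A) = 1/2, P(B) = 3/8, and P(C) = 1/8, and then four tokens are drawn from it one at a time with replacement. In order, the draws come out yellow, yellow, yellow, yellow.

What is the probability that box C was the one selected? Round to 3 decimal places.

Compute the likelihood of the observed sequence for each case: P(data | box A) = (4/11)(4/11)(4/11)(4/11) = 0.017485; P(data | box B) = (6/7)(6/7)(6/7)(6/7) = 0.53978; P(data | box C) = (6/12)(6/12)(6/12)(6/12) = 0.0625.
Multiplying each by its prior: 1/2 · 0.017485 = 0.0087426, 3/8 · 0.53978 = 0.20242, 1/8 · 0.0625 = 0.0078125; summing to 0.21897.
By Bayes' rule, P(box C | data) = (0.0078125) / (0.21897) = 0.035678.

0.036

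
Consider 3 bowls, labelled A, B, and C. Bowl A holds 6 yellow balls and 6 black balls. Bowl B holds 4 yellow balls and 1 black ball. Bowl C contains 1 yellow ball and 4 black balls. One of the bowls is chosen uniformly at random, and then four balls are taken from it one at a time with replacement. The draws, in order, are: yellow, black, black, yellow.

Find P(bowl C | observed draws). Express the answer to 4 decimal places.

0.2252

Compute the likelihood of the observed sequence for each case: P(data | bowl A) = (6/12)(6/12)(6/12)(6/12) = 0.0625; P(data | bowl B) = (4/5)(1/5)(1/5)(4/5) = 0.0256; P(data | bowl C) = (1/5)(4/5)(4/5)(1/5) = 0.0256.
Multiplying each by its prior: 1/3 · 0.0625 = 0.020833, 1/3 · 0.0256 = 0.0085333, 1/3 · 0.0256 = 0.0085333; these sum to 0.0379.
So P(bowl C | data) = (0.0085333) / (0.0379) = 0.22515.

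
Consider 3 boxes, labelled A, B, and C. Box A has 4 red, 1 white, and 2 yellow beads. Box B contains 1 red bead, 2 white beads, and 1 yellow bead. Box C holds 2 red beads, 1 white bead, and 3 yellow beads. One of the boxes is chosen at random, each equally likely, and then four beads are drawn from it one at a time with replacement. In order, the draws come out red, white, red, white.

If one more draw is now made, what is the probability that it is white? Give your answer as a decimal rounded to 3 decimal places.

Under each hypothesis, the probability of the observed sequence is: P(data | box A) = (4/7)(1/7)(4/7)(1/7) = 0.0066639; P(data | box B) = (1/4)(2/4)(1/4)(2/4) = 0.015625; P(data | box C) = (2/6)(1/6)(2/6)(1/6) = 0.0030864.
Multiplying each by its prior: 1/3 · 0.0066639 = 0.0022213, 1/3 · 0.015625 = 0.0052083, 1/3 · 0.0030864 = 0.0010288; summing to 0.0084584.
The posterior is then P(box A | data) = 0.26261, P(box B | data) = 0.61576, P(box C | data) = 0.12163.
So P(white next | data) = Σ P(white next | H) P(H | data) = (1/7)(0.26261) + (1/2)(0.61576) + (1/6)(0.12163) = 0.36567.

0.366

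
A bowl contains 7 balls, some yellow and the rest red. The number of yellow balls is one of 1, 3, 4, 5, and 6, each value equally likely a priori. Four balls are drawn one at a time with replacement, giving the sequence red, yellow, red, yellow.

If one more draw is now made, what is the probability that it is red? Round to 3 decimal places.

0.453

Under each hypothesis, the probability of the observed sequence is: P(data | r = 1) = (6/7)(1/7)(6/7)(1/7) = 0.014994; P(data | r = 3) = (4/7)(3/7)(4/7)(3/7) = 0.059975; P(data | r = 4) = (3/7)(4/7)(3/7)(4/7) = 0.059975; P(data | r = 5) = (2/7)(5/7)(2/7)(5/7) = 0.041649; P(data | r = 6) = (1/7)(6/7)(1/7)(6/7) = 0.014994.
Weighting by the prior gives 1/5 · 0.014994 = 0.0029988, 1/5 · 0.059975 = 0.011995, 1/5 · 0.059975 = 0.011995, 1/5 · 0.041649 = 0.0083299, 1/5 · 0.014994 = 0.0029988; with total 0.038317.
The posterior is then P(r = 1 | data) = 0.078261, P(r = 3 | data) = 0.31304, P(r = 4 | data) = 0.31304, P(r = 5 | data) = 0.21739, P(r = 6 | data) = 0.078261.
The predictive probability is P(red next | data) = (6/7)(0.078261) + (4/7)(0.31304) + (3/7)(0.31304) + (2/7)(0.21739) + (1/7)(0.078261) = 0.45342.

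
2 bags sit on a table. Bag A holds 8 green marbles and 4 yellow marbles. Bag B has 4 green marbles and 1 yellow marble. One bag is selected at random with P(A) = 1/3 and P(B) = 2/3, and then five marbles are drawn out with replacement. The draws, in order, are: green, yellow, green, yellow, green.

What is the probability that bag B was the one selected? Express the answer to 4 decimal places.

0.5544

The likelihood of the observed sequence under each hypothesis: P(data | bag A) = (8/12)(4/12)(8/12)(4/12)(8/12) = 0.032922; P(data | bag B) = (4/5)(1/5)(4/5)(1/5)(4/5) = 0.02048.
Weighting by the prior gives 1/3 · 0.032922 = 0.010974, 2/3 · 0.02048 = 0.013653; summing to 0.024627.
By Bayes' rule, P(bag B | data) = (0.013653) / (0.024627) = 0.5544.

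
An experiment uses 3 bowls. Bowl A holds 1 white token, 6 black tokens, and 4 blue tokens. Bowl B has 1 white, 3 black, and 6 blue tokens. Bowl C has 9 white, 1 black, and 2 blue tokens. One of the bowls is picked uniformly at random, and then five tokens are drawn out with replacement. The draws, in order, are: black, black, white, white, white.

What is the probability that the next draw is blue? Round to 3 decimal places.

0.192

Compute the likelihood of the observed sequence for each case: P(data | bowl A) = (6/11)(6/11)(1/11)(1/11)(1/11) = 0.00022353; P(data | bowl B) = (3/10)(3/10)(1/10)(1/10)(1/10) = 9e-05; P(data | bowl C) = (1/12)(1/12)(9/12)(9/12)(9/12) = 0.0029297.
Weighting by the prior gives 1/3 · 0.00022353 = 7.4511e-05, 1/3 · 9e-05 = 3e-05, 1/3 · 0.0029297 = 0.00097656; with total 0.0010811.
Dividing through by the total gives posterior P(bowl A | data) = 0.068923, P(bowl B | data) = 0.02775, P(bowl C | data) = 0.90333.
The predictive probability is P(blue next | data) = (4/11)(0.068923) + (3/5)(0.02775) + (1/6)(0.90333) = 0.19227.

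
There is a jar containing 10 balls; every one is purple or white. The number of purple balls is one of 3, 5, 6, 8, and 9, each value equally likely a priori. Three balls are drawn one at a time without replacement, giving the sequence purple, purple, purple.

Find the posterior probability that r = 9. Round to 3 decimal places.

The likelihood of the observed sequence under each hypothesis: P(data | r = 3) = (3/10)(2/9)(1/8) = 1/120; P(data | r = 5) = (5/10)(4/9)(3/8) = 1/12; P(data | r = 6) = (6/10)(5/9)(4/8) = 1/6; P(data | r = 8) = (8/10)(7/9)(6/8) = 7/15; P(data | r = 9) = (9/10)(8/9)(7/8) = 7/10.
Weighting by the prior gives 1/5 · 1/120 = 1/600, 1/5 · 1/12 = 1/60, 1/5 · 1/6 = 1/30, 1/5 · 7/15 = 7/75, 1/5 · 7/10 = 7/50; with total 57/200.
By Bayes' rule, P(r = 9 | data) = (7/50) / (57/200) = 28/57.

0.491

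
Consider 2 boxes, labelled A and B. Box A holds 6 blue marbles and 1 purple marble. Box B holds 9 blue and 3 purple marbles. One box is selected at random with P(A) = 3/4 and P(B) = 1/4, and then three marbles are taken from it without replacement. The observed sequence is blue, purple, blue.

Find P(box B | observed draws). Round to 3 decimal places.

Compute the likelihood of the observed sequence for each case: P(data | box A) = (6/7)(1/6)(5/5) = 1/7; P(data | box B) = (9/12)(3/11)(8/10) = 9/55.
The prior-weighted likelihoods are 3/4 · 1/7 = 3/28, 1/4 · 9/55 = 9/220; summing to 57/385.
So P(box B | data) = (9/220) / (57/385) = 21/76.

0.276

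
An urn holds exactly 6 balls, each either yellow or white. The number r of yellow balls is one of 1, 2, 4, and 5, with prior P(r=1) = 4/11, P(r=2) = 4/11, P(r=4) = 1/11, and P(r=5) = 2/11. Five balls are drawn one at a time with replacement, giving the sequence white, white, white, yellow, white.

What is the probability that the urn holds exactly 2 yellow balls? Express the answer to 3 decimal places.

0.443

For each hypothesis, P(data | H) works out to: P(data | r = 1) = (5/6)(5/6)(5/6)(1/6)(5/6) = 0.080376; P(data | r = 2) = (4/6)(4/6)(4/6)(2/6)(4/6) = 0.065844; P(data | r = 4) = (2/6)(2/6)(2/6)(4/6)(2/6) = 0.0082305; P(data | r = 5) = (1/6)(1/6)(1/6)(5/6)(1/6) = 0.000643.
The prior-weighted likelihoods are 4/11 · 0.080376 = 0.029227, 4/11 · 0.065844 = 0.023943, 1/11 · 0.0082305 = 0.00074822, 2/11 · 0.000643 = 0.00011691; these sum to 0.054036.
By Bayes' rule, P(r = 2 | data) = (0.023943) / (0.054036) = 0.4431.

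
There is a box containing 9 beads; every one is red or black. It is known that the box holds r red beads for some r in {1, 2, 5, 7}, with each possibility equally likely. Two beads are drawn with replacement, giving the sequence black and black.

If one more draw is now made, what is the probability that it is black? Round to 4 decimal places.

Under each hypothesis, the probability of the observed sequence is: P(data | r = 1) = (8/9)(8/9) = 64/81; P(data | r = 2) = (7/9)(7/9) = 49/81; P(data | r = 5) = (4/9)(4/9) = 16/81; P(data | r = 7) = (2/9)(2/9) = 4/81.
The prior-weighted likelihoods are 1/4 · 64/81 = 16/81, 1/4 · 49/81 = 49/324, 1/4 · 16/81 = 4/81, 1/4 · 4/81 = 1/81; these sum to 133/324.
Dividing through by the total gives posterior P(r = 1 | data) = 64/133, P(r = 2 | data) = 7/19, P(r = 5 | data) = 16/133, P(r = 7 | data) = 4/133.
So P(black next | data) = Σ P(black next | H) P(H | data) = (8/9)(64/133) + (7/9)(7/19) + (4/9)(16/133) + (2/9)(4/133) = 103/133.

0.7744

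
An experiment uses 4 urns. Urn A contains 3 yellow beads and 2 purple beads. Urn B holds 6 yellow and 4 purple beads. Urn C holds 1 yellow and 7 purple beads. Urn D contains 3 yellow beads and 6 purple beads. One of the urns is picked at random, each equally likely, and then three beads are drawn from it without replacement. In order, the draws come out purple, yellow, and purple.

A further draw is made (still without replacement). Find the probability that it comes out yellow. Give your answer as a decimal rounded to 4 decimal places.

Compute the likelihood of the observed sequence for each case: P(data | urn A) = (2/5)(3/4)(1/3) = 0.1; P(data | urn B) = (4/10)(6/9)(3/8) = 0.1; P(data | urn C) = (7/8)(1/7)(6/6) = 0.125; P(data | urn D) = (6/9)(3/8)(5/7) = 0.17857.
Multiplying each by its prior: 1/4 · 0.1 = 0.025, 1/4 · 0.1 = 0.025, 1/4 · 0.125 = 0.03125, 1/4 · 0.17857 = 0.044643; these sum to 0.12589.
Normalising, the posterior is P(urn A | data) = 0.19858, P(urn B | data) = 0.19858, P(urn C | data) = 0.24823, P(urn D | data) = 0.35461.
The predictive probability is P(yellow next | data) = (1)(0.19858) + (5/7)(0.19858) + (0)(0.24823) + (1/3)(0.35461) = 0.45863.

0.4586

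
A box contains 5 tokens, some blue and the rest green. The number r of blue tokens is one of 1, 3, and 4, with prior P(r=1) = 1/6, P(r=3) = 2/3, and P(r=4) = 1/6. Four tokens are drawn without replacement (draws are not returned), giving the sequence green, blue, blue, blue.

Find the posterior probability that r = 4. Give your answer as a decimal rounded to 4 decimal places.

For each hypothesis, P(data | H) works out to: P(data | r = 1) = (4/5)(1/4)(0/3) = 0; P(data | r = 3) = (2/5)(3/4)(2/3)(1/2) = 1/10; P(data | r = 4) = (1/5)(4/4)(3/3)(2/2) = 1/5.
Multiplying each by its prior: 1/6 · 0 = 0, 2/3 · 1/10 = 1/15, 1/6 · 1/5 = 1/30; with total 1/10.
So P(r = 4 | data) = (1/30) / (1/10) = 1/3.

0.3333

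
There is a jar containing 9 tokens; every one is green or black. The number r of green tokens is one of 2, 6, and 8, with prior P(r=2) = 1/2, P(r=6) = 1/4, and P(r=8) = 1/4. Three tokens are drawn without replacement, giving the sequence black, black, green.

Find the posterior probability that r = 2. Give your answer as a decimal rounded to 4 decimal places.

0.8235

Compute the likelihood of the observed sequence for each case: P(data | r = 2) = (7/9)(6/8)(2/7) = 1/6; P(data | r = 6) = (3/9)(2/8)(6/7) = 1/14; P(data | r = 8) = (1/9)(0/8) = 0.
Weighting by the prior gives 1/2 · 1/6 = 1/12, 1/4 · 1/14 = 1/56, 1/4 · 0 = 0; these sum to 17/168.
Hence P(r = 2 | data) = (1/12) / (17/168) = 14/17.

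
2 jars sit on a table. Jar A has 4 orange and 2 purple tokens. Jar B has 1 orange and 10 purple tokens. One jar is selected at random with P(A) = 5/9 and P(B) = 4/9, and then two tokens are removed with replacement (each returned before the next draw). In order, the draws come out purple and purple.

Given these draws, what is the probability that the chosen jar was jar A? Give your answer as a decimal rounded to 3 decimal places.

0.144

Compute the likelihood of the observed sequence for each case: P(data | jar A) = (2/6)(2/6) = 0.11111; P(data | jar B) = (10/11)(10/11) = 0.82645.
The prior-weighted likelihoods are 5/9 · 0.11111 = 0.061728, 4/9 · 0.82645 = 0.36731; with total 0.42904.
So P(jar A | data) = (0.061728) / (0.42904) = 0.14388.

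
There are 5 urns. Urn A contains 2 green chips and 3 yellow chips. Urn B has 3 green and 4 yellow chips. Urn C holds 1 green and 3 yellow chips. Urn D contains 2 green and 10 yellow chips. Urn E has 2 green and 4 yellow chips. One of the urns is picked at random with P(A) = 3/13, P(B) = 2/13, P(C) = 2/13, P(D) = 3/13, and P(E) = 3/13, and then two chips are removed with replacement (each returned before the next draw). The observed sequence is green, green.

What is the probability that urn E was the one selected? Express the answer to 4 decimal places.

Compute the likelihood of the observed sequence for each case: P(data | urn A) = (2/5)(2/5) = 0.16; P(data | urn B) = (3/7)(3/7) = 0.18367; P(data | urn C) = (1/4)(1/4) = 0.0625; P(data | urn D) = (2/12)(2/12) = 0.027778; P(data | urn E) = (2/6)(2/6) = 0.11111.
The prior-weighted likelihoods are 3/13 · 0.16 = 0.036923, 2/13 · 0.18367 = 0.028257, 2/13 · 0.0625 = 0.0096154, 3/13 · 0.027778 = 0.0064103, 3/13 · 0.11111 = 0.025641; these sum to 0.10685.
By Bayes' rule, P(urn E | data) = (0.025641) / (0.10685) = 0.23998.

0.2400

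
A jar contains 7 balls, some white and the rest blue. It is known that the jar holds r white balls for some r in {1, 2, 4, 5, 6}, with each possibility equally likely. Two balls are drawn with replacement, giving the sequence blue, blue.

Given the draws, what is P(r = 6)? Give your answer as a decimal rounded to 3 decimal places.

For each hypothesis, P(data | H) works out to: P(data | r = 1) = (6/7)(6/7) = 36/49; P(data | r = 2) = (5/7)(5/7) = 25/49; P(data | r = 4) = (3/7)(3/7) = 9/49; P(data | r = 5) = (2/7)(2/7) = 4/49; P(data | r = 6) = (1/7)(1/7) = 1/49.
Multiplying each by its prior: 1/5 · 36/49 = 36/245, 1/5 · 25/49 = 5/49, 1/5 · 9/49 = 9/245, 1/5 · 4/49 = 4/245, 1/5 · 1/49 = 1/245; summing to 15/49.
So P(r = 6 | data) = (1/245) / (15/49) = 1/75.

0.013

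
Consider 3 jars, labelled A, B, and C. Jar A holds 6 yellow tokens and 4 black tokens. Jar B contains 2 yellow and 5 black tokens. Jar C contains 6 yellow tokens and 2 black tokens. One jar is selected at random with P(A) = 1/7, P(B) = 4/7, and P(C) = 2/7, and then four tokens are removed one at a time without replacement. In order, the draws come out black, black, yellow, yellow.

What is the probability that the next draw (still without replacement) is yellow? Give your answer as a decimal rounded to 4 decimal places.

0.3571

For each hypothesis, P(data | H) works out to: P(data | jar A) = (4/10)(3/9)(6/8)(5/7) = 1/14; P(data | jar B) = (5/7)(4/6)(2/5)(1/4) = 1/21; P(data | jar C) = (2/8)(1/7)(6/6)(5/5) = 1/28.
Multiplying each by its prior: 1/7 · 1/14 = 1/98, 4/7 · 1/21 = 4/147, 2/7 · 1/28 = 1/98; with total 1/21.
The posterior is then P(jar A | data) = 3/14, P(jar B | data) = 4/7, P(jar C | data) = 3/14.
Averaging over the posterior, P(yellow next | data) = (2/3)(3/14) + (0)(4/7) + (1)(3/14) = 5/14.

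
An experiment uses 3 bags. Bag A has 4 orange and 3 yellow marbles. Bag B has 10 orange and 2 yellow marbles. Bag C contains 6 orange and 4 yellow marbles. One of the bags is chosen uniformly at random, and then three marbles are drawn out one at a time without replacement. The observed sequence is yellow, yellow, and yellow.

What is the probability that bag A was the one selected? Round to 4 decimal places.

0.4615

Under each hypothesis, the probability of the observed sequence is: P(data | bag A) = (3/7)(2/6)(1/5) = 1/35; P(data | bag B) = (2/12)(1/11)(0/10) = 0; P(data | bag C) = (4/10)(3/9)(2/8) = 1/30.
Multiplying each by its prior: 1/3 · 1/35 = 1/105, 1/3 · 0 = 0, 1/3 · 1/30 = 1/90; with total 13/630.
By Bayes' rule, P(bag A | data) = (1/105) / (13/630) = 6/13.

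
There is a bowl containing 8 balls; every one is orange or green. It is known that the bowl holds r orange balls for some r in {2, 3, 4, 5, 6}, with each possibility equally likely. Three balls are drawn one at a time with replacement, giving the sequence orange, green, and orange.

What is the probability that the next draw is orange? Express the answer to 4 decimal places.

0.5563

Under each hypothesis, the probability of the observed sequence is: P(data | r = 2) = (2/8)(6/8)(2/8) = 3/64; P(data | r = 3) = (3/8)(5/8)(3/8) = 45/512; P(data | r = 4) = (4/8)(4/8)(4/8) = 1/8; P(data | r = 5) = (5/8)(3/8)(5/8) = 75/512; P(data | r = 6) = (6/8)(2/8)(6/8) = 9/64.
Weighting by the prior gives 1/5 · 3/64 = 3/320, 1/5 · 45/512 = 9/512, 1/5 · 1/8 = 1/40, 1/5 · 75/512 = 15/512, 1/5 · 9/64 = 9/320; with total 7/64.
The posterior is then P(r = 2 | data) = 3/35, P(r = 3 | data) = 9/56, P(r = 4 | data) = 8/35, P(r = 5 | data) = 15/56, P(r = 6 | data) = 9/35.
Averaging over the posterior, P(orange next | data) = (1/4)(3/35) + (3/8)(9/56) + (1/2)(8/35) + (5/8)(15/56) + (3/4)(9/35) = 89/160.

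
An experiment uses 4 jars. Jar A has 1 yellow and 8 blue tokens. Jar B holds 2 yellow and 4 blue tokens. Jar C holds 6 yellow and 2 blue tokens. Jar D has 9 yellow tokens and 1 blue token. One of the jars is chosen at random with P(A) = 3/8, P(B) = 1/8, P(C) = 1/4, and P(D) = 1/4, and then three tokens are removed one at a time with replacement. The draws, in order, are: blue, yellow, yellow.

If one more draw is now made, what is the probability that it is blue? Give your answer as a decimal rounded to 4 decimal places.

0.3002

For each hypothesis, P(data | H) works out to: P(data | jar A) = (8/9)(1/9)(1/9) = 0.010974; P(data | jar B) = (4/6)(2/6)(2/6) = 0.074074; P(data | jar C) = (2/8)(6/8)(6/8) = 0.14062; P(data | jar D) = (1/10)(9/10)(9/10) = 0.081.
Weighting by the prior gives 3/8 · 0.010974 = 0.0041152, 1/8 · 0.074074 = 0.0092593, 1/4 · 0.14062 = 0.035156, 1/4 · 0.081 = 0.02025; summing to 0.068781.
Dividing through by the total gives posterior P(jar A | data) = 0.059831, P(jar B | data) = 0.13462, P(jar C | data) = 0.51114, P(jar D | data) = 0.29441.
The predictive probability is P(blue next | data) = (8/9)(0.059831) + (2/3)(0.13462) + (1/4)(0.51114) + (1/10)(0.29441) = 0.30015.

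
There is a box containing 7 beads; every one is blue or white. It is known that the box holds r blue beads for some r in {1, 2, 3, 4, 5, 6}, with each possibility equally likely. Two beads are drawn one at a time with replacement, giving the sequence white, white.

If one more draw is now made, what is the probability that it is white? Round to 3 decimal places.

For each hypothesis, P(data | H) works out to: P(data | r = 1) = (6/7)(6/7) = 36/49; P(data | r = 2) = (5/7)(5/7) = 25/49; P(data | r = 3) = (4/7)(4/7) = 16/49; P(data | r = 4) = (3/7)(3/7) = 9/49; P(data | r = 5) = (2/7)(2/7) = 4/49; P(data | r = 6) = (1/7)(1/7) = 1/49.
The prior-weighted likelihoods are 1/6 · 36/49 = 6/49, 1/6 · 25/49 = 25/294, 1/6 · 16/49 = 8/147, 1/6 · 9/49 = 3/98, 1/6 · 4/49 = 2/147, 1/6 · 1/49 = 1/294; summing to 13/42.
The posterior is then P(r = 1 | data) = 36/91, P(r = 2 | data) = 25/91, P(r = 3 | data) = 16/91, P(r = 4 | data) = 9/91, P(r = 5 | data) = 4/91, P(r = 6 | data) = 1/91.
The predictive probability is P(white next | data) = (6/7)(36/91) + (5/7)(25/91) + (4/7)(16/91) + (3/7)(9/91) + (2/7)(4/91) + (1/7)(1/91) = 9/13.

0.692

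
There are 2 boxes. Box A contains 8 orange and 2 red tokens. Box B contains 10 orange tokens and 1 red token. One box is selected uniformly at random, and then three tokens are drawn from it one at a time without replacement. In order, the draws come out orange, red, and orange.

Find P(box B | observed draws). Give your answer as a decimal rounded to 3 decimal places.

0.369

Compute the likelihood of the observed sequence for each case: P(data | box A) = (8/10)(2/9)(7/8) = 7/45; P(data | box B) = (10/11)(1/10)(9/9) = 1/11.
The prior-weighted likelihoods are 1/2 · 7/45 = 7/90, 1/2 · 1/11 = 1/22; these sum to 61/495.
So P(box B | data) = (1/22) / (61/495) = 45/122.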